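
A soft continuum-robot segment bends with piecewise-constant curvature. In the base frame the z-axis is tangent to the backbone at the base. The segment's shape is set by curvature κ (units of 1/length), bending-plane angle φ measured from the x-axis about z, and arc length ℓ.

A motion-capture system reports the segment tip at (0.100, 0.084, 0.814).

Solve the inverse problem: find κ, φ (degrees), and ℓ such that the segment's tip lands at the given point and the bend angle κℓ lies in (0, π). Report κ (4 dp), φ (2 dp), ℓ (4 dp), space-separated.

0.3843 40.03 0.8279

ρ = √(x²+y²) = √(0.100² + 0.084²) = 0.13060
φ = atan2(y, x) mod 360° = atan2(0.084, 0.100) = 40.0303°
|p|² = ρ² + z² = 0.13060² + 0.814² = 0.67965
κ = 2ρ / |p|² = 2×0.13060 / 0.67965 = 0.38431
θ = 2·atan2(ρ, z) = 2·atan2(0.13060, 0.814) = 0.31817 rad
ℓ = θ/κ = 0.31817/0.38431 = 0.82790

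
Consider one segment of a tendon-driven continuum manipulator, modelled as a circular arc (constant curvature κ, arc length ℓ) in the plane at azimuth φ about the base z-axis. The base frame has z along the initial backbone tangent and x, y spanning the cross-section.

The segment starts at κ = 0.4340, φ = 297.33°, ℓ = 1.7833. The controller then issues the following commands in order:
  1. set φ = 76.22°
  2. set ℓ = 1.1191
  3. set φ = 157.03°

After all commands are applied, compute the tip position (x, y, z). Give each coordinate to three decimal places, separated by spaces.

initial: κ=0.4340, φ=297.33°, ℓ=1.7833
cmd 1: set φ=76.22° → (κ,φ,ℓ)=(0.4340,76.22°,1.7833) → tip=(0.1563,0.6374,1.6105)
cmd 2: set ℓ=1.1191 → (κ,φ,ℓ)=(0.4340,76.22°,1.1191) → tip=(0.0635,0.2588,1.0756)
cmd 3: set φ=157.03° → (κ,φ,ℓ)=(0.4340,157.03°,1.1191) → tip=(-0.2453,0.1040,1.0756)

-0.245 0.104 1.076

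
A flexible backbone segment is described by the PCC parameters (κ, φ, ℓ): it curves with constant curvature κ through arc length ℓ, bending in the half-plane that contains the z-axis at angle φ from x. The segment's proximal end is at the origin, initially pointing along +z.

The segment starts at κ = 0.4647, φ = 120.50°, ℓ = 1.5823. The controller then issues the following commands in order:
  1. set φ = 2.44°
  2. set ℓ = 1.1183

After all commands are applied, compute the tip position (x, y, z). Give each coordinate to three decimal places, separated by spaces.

initial: κ=0.4647, φ=120.50°, ℓ=1.5823
cmd 1: set φ=2.44° → (κ,φ,ℓ)=(0.4647,2.44°,1.5823) → tip=(0.5555,0.0237,1.4435)
cmd 2: set ℓ=1.1183 → (κ,φ,ℓ)=(0.4647,2.44°,1.1183) → tip=(0.2838,0.0121,1.0686)

0.284 0.012 1.069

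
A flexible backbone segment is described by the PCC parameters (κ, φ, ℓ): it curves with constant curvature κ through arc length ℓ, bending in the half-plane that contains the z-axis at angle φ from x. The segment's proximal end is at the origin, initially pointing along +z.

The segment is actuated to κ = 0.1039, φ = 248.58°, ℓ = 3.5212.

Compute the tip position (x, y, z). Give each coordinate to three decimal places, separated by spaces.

-0.233 -0.593 3.443

θ = κ·ℓ = 0.1039 × 3.5212 = 0.36585 rad
ρ = (1 − cos θ)/κ = (1 − 0.93382)/0.1039 = 0.63697
z = sin θ / κ = 0.35775/0.1039 = 3.44317
x = ρ cos φ = 0.63697 × cos(248.58°) = -0.23262
y = ρ sin φ = 0.63697 × sin(248.58°) = -0.59297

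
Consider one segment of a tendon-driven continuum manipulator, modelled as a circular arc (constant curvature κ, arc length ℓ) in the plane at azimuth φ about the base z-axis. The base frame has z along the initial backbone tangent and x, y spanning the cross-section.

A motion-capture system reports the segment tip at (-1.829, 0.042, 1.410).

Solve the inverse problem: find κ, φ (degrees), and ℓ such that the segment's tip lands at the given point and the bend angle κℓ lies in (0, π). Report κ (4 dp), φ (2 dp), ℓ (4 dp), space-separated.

ρ = √(x²+y²) = √(-1.829² + 0.042²) = 1.82948
φ = atan2(y, x) mod 360° = atan2(0.042, -1.829) = 178.6845°
|p|² = ρ² + z² = 1.82948² + 1.410² = 5.33510
κ = 2ρ / |p|² = 2×1.82948 / 5.33510 = 0.68583
θ = 2·atan2(ρ, z) = 2·atan2(1.82948, 1.410) = 1.82834 rad
ℓ = θ/κ = 1.82834/0.68583 = 2.66589

0.6858 178.68 2.6659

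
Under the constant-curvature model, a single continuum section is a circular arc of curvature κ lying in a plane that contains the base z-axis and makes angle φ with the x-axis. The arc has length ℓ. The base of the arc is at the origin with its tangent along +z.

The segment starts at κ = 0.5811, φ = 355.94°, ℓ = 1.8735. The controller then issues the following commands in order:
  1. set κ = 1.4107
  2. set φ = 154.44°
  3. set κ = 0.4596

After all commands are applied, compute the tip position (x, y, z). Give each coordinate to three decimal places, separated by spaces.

initial: κ=0.5811, φ=355.94°, ℓ=1.8735
cmd 1: set κ=1.4107 → (κ,φ,ℓ)=(1.4107,355.94°,1.8735) → tip=(1.3281,-0.0943,0.3390)
cmd 2: set φ=154.44° → (κ,φ,ℓ)=(1.4107,154.44°,1.8735) → tip=(-1.2011,0.5744,0.3390)
cmd 3: set κ=0.4596 → (κ,φ,ℓ)=(0.4596,154.44°,1.8735) → tip=(-0.6838,0.3270,1.6504)

-0.684 0.327 1.650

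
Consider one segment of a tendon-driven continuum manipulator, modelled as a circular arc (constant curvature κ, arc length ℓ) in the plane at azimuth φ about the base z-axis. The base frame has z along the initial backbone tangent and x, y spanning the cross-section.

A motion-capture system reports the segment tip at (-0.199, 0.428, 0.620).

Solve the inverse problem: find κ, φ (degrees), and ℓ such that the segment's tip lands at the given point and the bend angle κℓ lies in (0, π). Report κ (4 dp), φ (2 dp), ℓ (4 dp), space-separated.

1.5547 114.94 0.8371

ρ = √(x²+y²) = √(-0.199² + 0.428²) = 0.47200
φ = atan2(y, x) mod 360° = atan2(0.428, -0.199) = 114.9362°
|p|² = ρ² + z² = 0.47200² + 0.620² = 0.60719
κ = 2ρ / |p|² = 2×0.47200 / 0.60719 = 1.55472
θ = 2·atan2(ρ, z) = 2·atan2(0.47200, 0.620) = 1.30138 rad
ℓ = θ/κ = 1.30138/1.55472 = 0.83705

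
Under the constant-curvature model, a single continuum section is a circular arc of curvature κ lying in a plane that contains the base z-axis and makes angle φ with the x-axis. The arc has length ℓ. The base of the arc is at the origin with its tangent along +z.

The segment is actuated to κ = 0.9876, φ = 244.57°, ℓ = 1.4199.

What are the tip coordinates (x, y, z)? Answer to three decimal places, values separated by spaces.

-0.362 -0.761 0.998

θ = κ·ℓ = 0.9876 × 1.4199 = 1.40229 rad
ρ = (1 − cos θ)/κ = (1 − 0.16771)/0.9876 = 0.84274
z = sin θ / κ = 0.98584/0.9876 = 0.99821
x = ρ cos φ = 0.84274 × cos(244.57°) = -0.36188
y = ρ sin φ = 0.84274 × sin(244.57°) = -0.76109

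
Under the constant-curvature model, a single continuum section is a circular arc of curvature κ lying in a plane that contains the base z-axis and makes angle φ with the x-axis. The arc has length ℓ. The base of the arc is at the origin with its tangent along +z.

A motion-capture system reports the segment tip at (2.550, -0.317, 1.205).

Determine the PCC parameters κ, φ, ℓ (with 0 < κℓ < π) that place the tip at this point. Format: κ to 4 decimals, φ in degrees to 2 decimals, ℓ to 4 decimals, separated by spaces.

ρ = √(x²+y²) = √(2.550² + -0.317²) = 2.56963
φ = atan2(y, x) mod 360° = atan2(-0.317, 2.550) = 352.9137°
|p|² = ρ² + z² = 2.56963² + 1.205² = 8.05501
κ = 2ρ / |p|² = 2×2.56963 / 8.05501 = 0.63802
θ = 2·atan2(ρ, z) = 2·atan2(2.56963, 1.205) = 2.26461 rad
ℓ = θ/κ = 2.26461/0.63802 = 3.54944

0.6380 352.91 3.5494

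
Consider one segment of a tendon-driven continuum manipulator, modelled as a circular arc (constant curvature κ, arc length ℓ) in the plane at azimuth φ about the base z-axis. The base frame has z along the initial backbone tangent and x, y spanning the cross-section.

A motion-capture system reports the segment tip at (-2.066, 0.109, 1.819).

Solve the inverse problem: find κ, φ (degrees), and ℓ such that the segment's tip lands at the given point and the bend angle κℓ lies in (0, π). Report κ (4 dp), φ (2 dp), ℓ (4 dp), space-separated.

ρ = √(x²+y²) = √(-2.066² + 0.109²) = 2.06887
φ = atan2(y, x) mod 360° = atan2(0.109, -2.066) = 176.9799°
|p|² = ρ² + z² = 2.06887² + 1.819² = 7.58900
κ = 2ρ / |p|² = 2×2.06887 / 7.58900 = 0.54523
θ = 2·atan2(ρ, z) = 2·atan2(2.06887, 1.819) = 1.69916 rad
ℓ = θ/κ = 1.69916/0.54523 = 3.11641

0.5452 176.98 3.1164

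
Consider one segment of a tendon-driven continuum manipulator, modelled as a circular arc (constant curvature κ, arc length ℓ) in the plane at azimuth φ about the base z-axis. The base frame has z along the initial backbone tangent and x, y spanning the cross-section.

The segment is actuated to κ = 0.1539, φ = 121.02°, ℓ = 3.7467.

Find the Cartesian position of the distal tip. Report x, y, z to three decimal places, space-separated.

θ = κ·ℓ = 0.1539 × 3.7467 = 0.57662 rad
ρ = (1 − cos θ)/κ = (1 − 0.83831)/0.1539 = 1.05061
z = sin θ / κ = 0.54519/0.1539 = 3.54250
x = ρ cos φ = 1.05061 × cos(121.02°) = -0.54142
y = ρ sin φ = 1.05061 × sin(121.02°) = 0.90036

-0.541 0.900 3.543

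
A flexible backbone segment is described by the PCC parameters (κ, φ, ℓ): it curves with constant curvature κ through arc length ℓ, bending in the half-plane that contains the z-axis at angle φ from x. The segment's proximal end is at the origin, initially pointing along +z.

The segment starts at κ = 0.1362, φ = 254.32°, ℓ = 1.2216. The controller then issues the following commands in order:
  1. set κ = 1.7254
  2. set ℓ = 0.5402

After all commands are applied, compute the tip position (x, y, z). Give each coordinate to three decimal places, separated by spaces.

-0.063 -0.225 0.465

initial: κ=0.1362, φ=254.32°, ℓ=1.2216
cmd 1: set κ=1.7254 → (κ,φ,ℓ)=(1.7254,254.32°,1.2216) → tip=(-0.2368,-0.8434,0.4980)
cmd 2: set ℓ=0.5402 → (κ,φ,ℓ)=(1.7254,254.32°,0.5402) → tip=(-0.0633,-0.2253,0.4653)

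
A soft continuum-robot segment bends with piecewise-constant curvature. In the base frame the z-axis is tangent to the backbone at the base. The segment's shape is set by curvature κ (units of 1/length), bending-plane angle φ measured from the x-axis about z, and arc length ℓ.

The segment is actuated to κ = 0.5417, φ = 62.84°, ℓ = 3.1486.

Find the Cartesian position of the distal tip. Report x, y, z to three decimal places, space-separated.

θ = κ·ℓ = 0.5417 × 3.1486 = 1.70560 rad
ρ = (1 − cos θ)/κ = (1 − -0.13439)/0.5417 = 2.09413
z = sin θ / κ = 0.99093/0.5417 = 1.82929
x = ρ cos φ = 2.09413 × cos(62.84°) = 0.95592
y = ρ sin φ = 2.09413 × sin(62.84°) = 1.86322

0.956 1.863 1.829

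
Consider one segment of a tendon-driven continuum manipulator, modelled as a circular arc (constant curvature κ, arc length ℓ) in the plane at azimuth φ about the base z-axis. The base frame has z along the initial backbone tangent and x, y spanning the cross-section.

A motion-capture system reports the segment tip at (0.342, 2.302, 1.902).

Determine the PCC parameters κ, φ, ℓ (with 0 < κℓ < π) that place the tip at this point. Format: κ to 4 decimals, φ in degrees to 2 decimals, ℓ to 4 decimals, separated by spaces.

ρ = √(x²+y²) = √(0.342² + 2.302²) = 2.32727
φ = atan2(y, x) mod 360° = atan2(2.302, 0.342) = 81.5496°
|p|² = ρ² + z² = 2.32727² + 1.902² = 9.03377
κ = 2ρ / |p|² = 2×2.32727 / 9.03377 = 0.51524
θ = 2·atan2(ρ, z) = 2·atan2(2.32727, 1.902) = 1.77123 rad
ℓ = θ/κ = 1.77123/0.51524 = 3.43770

0.5152 81.55 3.4377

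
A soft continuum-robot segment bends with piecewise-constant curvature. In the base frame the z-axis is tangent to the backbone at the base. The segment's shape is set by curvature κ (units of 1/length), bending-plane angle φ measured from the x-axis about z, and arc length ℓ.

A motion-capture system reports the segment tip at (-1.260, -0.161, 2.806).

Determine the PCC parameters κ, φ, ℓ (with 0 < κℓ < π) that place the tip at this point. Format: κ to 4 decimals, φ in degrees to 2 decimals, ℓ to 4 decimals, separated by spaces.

ρ = √(x²+y²) = √(-1.260² + -0.161²) = 1.27024
φ = atan2(y, x) mod 360° = atan2(-0.161, -1.260) = 187.2817°
|p|² = ρ² + z² = 1.27024² + 2.806² = 9.48716
κ = 2ρ / |p|² = 2×1.27024 / 9.48716 = 0.26778
θ = 2·atan2(ρ, z) = 2·atan2(1.27024, 2.806) = 0.85018 rad
ℓ = θ/κ = 0.85018/0.26778 = 3.17488

0.2678 187.28 3.1749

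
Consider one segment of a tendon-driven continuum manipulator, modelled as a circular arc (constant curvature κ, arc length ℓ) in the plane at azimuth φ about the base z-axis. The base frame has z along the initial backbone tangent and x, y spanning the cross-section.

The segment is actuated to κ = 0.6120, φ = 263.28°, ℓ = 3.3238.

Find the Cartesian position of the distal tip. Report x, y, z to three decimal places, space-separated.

θ = κ·ℓ = 0.6120 × 3.3238 = 2.03417 rad
ρ = (1 − cos θ)/κ = (1 − -0.44696)/0.6120 = 2.36432
z = sin θ / κ = 0.89455/0.6120 = 1.46169
x = ρ cos φ = 2.36432 × cos(263.28°) = -0.27667
y = ρ sin φ = 2.36432 × sin(263.28°) = -2.34808

-0.277 -2.348 1.462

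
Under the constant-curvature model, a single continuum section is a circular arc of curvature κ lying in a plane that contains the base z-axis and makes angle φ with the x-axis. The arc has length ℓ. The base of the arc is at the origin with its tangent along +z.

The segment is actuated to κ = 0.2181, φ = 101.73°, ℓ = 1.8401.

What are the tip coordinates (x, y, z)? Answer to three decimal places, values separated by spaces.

-0.074 0.357 1.791

θ = κ·ℓ = 0.2181 × 1.8401 = 0.40133 rad
ρ = (1 − cos θ)/κ = (1 − 0.92054)/0.2181 = 0.36431
z = sin θ / κ = 0.39064/0.2181 = 1.79110
x = ρ cos φ = 0.36431 × cos(101.73°) = -0.07406
y = ρ sin φ = 0.36431 × sin(101.73°) = 0.35670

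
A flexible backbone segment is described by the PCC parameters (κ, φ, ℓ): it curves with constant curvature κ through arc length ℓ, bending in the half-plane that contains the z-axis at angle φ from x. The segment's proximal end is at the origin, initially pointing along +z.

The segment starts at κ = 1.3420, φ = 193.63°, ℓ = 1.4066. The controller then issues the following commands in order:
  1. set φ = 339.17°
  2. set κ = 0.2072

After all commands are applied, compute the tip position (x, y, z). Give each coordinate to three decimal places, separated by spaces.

initial: κ=1.3420, φ=193.63°, ℓ=1.4066
cmd 1: set φ=339.17° → (κ,φ,ℓ)=(1.3420,339.17°,1.4066) → tip=(0.9135,-0.3475,0.7081)
cmd 2: set κ=0.2072 → (κ,φ,ℓ)=(0.2072,339.17°,1.4066) → tip=(0.1902,-0.0724,1.3868)

0.190 -0.072 1.387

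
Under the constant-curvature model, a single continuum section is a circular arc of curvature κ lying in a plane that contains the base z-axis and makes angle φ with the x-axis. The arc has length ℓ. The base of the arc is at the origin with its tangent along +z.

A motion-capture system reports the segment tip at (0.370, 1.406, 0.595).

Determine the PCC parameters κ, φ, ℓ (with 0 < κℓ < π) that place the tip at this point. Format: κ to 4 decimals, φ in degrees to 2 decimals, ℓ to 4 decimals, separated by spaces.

ρ = √(x²+y²) = √(0.370² + 1.406²) = 1.45387
φ = atan2(y, x) mod 360° = atan2(1.406, 0.370) = 75.2564°
|p|² = ρ² + z² = 1.45387² + 0.595² = 2.46776
κ = 2ρ / |p|² = 2×1.45387 / 2.46776 = 1.17829
θ = 2·atan2(ρ, z) = 2·atan2(1.45387, 0.595) = 2.36468 rad
ℓ = θ/κ = 2.36468/1.17829 = 2.00687

1.1783 75.26 2.0069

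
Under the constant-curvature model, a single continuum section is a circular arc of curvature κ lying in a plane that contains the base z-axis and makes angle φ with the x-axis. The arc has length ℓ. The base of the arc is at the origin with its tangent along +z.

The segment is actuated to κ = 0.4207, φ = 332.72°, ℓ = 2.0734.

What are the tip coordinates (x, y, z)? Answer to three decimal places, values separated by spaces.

0.754 -0.389 1.820

θ = κ·ℓ = 0.4207 × 2.0734 = 0.87228 rad
ρ = (1 − cos θ)/κ = (1 − 0.64308)/0.4207 = 0.84839
z = sin θ / κ = 0.76580/0.4207 = 1.82029
x = ρ cos φ = 0.84839 × cos(332.72°) = 0.75403
y = ρ sin φ = 0.84839 × sin(332.72°) = -0.38885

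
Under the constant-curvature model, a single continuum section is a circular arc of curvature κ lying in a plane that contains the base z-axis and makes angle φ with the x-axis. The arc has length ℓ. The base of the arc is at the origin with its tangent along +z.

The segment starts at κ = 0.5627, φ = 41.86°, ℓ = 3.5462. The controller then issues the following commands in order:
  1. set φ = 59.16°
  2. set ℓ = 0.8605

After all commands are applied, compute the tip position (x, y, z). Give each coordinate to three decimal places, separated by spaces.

initial: κ=0.5627, φ=41.86°, ℓ=3.5462
cmd 1: set φ=59.16° → (κ,φ,ℓ)=(0.5627,59.16°,3.5462) → tip=(1.2864,2.1545,1.6193)
cmd 2: set ℓ=0.8605 → (κ,φ,ℓ)=(0.5627,59.16°,0.8605) → tip=(0.1047,0.1754,0.8273)

0.105 0.175 0.827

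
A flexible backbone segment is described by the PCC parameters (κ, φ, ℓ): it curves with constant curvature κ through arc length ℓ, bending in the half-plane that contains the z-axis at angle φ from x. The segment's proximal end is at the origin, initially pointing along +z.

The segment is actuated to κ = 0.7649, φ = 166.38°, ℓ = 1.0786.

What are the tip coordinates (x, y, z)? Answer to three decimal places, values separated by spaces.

θ = κ·ℓ = 0.7649 × 1.0786 = 0.82502 rad
ρ = (1 − cos θ)/κ = (1 − 0.67854)/0.7649 = 0.42026
z = sin θ / κ = 0.73456/0.7649 = 0.96034
x = ρ cos φ = 0.42026 × cos(166.38°) = -0.40844
y = ρ sin φ = 0.42026 × sin(166.38°) = 0.09896

-0.408 0.099 0.960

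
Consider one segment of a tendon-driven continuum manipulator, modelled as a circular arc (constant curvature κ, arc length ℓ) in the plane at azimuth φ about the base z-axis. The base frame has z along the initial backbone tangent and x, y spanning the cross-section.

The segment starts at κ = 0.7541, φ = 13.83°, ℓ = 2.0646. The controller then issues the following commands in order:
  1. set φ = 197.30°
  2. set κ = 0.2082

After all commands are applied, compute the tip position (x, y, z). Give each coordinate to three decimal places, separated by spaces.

-0.417 -0.130 2.002

initial: κ=0.7541, φ=13.83°, ℓ=2.0646
cmd 1: set φ=197.30° → (κ,φ,ℓ)=(0.7541,197.30°,2.0646) → tip=(-1.2485,-0.3889,1.3260)
cmd 2: set κ=0.2082 → (κ,φ,ℓ)=(0.2082,197.30°,2.0646) → tip=(-0.4172,-0.1299,2.0016)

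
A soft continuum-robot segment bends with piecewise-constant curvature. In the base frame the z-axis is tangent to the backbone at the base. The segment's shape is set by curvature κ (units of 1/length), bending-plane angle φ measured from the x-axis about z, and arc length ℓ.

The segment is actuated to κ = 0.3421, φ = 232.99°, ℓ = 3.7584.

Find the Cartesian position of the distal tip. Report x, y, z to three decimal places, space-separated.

-1.265 -1.678 2.805

θ = κ·ℓ = 0.3421 × 3.7584 = 1.28575 rad
ρ = (1 − cos θ)/κ = (1 − 0.28120)/0.3421 = 2.10113
z = sin θ / κ = 0.95965/0.3421 = 2.80517
x = ρ cos φ = 2.10113 × cos(232.99°) = -1.26478
y = ρ sin φ = 2.10113 × sin(232.99°) = -1.67782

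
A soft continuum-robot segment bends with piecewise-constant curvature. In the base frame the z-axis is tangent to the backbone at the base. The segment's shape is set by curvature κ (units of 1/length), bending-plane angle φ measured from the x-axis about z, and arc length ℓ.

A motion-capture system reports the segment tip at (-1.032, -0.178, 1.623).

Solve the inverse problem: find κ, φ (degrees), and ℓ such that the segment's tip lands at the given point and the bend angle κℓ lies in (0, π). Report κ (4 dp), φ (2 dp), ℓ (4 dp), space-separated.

0.5614 189.79 2.0414

ρ = √(x²+y²) = √(-1.032² + -0.178²) = 1.04724
φ = atan2(y, x) mod 360° = atan2(-0.178, -1.032) = 189.7861°
|p|² = ρ² + z² = 1.04724² + 1.623² = 3.73084
κ = 2ρ / |p|² = 2×1.04724 / 3.73084 = 0.56140
θ = 2·atan2(ρ, z) = 2·atan2(1.04724, 1.623) = 1.14606 rad
ℓ = θ/κ = 1.14606/0.56140 = 2.04144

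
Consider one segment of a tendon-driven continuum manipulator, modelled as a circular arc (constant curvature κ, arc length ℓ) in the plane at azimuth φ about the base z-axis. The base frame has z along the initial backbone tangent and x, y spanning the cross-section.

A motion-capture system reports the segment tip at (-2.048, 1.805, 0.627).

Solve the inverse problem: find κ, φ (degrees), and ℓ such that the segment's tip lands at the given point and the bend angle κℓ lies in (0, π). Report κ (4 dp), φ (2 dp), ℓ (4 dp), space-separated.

ρ = √(x²+y²) = √(-2.048² + 1.805²) = 2.72990
φ = atan2(y, x) mod 360° = atan2(1.805, -2.048) = 138.6087°
|p|² = ρ² + z² = 2.72990² + 0.627² = 7.84546
κ = 2ρ / |p|² = 2×2.72990 / 7.84546 = 0.69592
θ = 2·atan2(ρ, z) = 2·atan2(2.72990, 0.627) = 2.69007 rad
ℓ = θ/κ = 2.69007/0.69592 = 3.86550

0.6959 138.61 3.8655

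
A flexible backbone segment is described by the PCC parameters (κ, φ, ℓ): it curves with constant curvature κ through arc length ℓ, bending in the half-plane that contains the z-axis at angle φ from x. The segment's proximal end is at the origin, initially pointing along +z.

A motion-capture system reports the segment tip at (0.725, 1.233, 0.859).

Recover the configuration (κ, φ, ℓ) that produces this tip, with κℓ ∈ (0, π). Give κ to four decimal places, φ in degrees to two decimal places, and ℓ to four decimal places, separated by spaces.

ρ = √(x²+y²) = √(0.725² + 1.233²) = 1.43035
φ = atan2(y, x) mod 360° = atan2(1.233, 0.725) = 59.5446°
|p|² = ρ² + z² = 1.43035² + 0.859² = 2.78380
κ = 2ρ / |p|² = 2×1.43035 / 2.78380 = 1.02763
θ = 2·atan2(ρ, z) = 2·atan2(1.43035, 0.859) = 2.05994 rad
ℓ = θ/κ = 2.05994/1.02763 = 2.00456

1.0276 59.54 2.0046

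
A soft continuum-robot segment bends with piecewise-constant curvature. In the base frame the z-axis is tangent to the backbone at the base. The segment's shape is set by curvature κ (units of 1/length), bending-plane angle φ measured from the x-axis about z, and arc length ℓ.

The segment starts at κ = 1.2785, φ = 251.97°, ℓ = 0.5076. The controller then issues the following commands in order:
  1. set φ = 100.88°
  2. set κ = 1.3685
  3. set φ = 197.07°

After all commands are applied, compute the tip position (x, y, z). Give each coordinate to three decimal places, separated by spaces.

initial: κ=1.2785, φ=251.97°, ℓ=0.5076
cmd 1: set φ=100.88° → (κ,φ,ℓ)=(1.2785,100.88°,0.5076) → tip=(-0.0300,0.1561,0.4727)
cmd 2: set κ=1.3685 → (κ,φ,ℓ)=(1.3685,100.88°,0.5076) → tip=(-0.0320,0.1663,0.4678)
cmd 3: set φ=197.07° → (κ,φ,ℓ)=(1.3685,197.07°,0.5076) → tip=(-0.1619,-0.0497,0.4678)

-0.162 -0.050 0.468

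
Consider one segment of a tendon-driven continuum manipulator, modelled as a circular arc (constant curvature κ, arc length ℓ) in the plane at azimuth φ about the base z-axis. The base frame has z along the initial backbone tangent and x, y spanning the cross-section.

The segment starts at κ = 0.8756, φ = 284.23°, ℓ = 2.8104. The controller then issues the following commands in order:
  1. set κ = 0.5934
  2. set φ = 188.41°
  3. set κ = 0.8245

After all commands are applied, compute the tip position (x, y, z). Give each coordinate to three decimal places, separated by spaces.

initial: κ=0.8756, φ=284.23°, ℓ=2.8104
cmd 1: set κ=0.5934 → (κ,φ,ℓ)=(0.5934,284.23°,2.8104) → tip=(0.4543,-1.7915,1.6773)
cmd 2: set φ=188.41° → (κ,φ,ℓ)=(0.5934,188.41°,2.8104) → tip=(-1.8284,-0.2703,1.6773)
cmd 3: set κ=0.8245 → (κ,φ,ℓ)=(0.8245,188.41°,2.8104) → tip=(-2.0145,-0.2978,0.8904)

-2.014 -0.298 0.890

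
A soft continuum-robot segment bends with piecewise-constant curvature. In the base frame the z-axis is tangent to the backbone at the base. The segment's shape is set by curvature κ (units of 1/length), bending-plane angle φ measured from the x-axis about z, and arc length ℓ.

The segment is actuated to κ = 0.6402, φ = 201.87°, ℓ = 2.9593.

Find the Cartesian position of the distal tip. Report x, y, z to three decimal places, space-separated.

θ = κ·ℓ = 0.6402 × 2.9593 = 1.89454 rad
ρ = (1 − cos θ)/κ = (1 − -0.31812)/0.6402 = 2.05892
z = sin θ / κ = 0.94805/0.6402 = 1.48087
x = ρ cos φ = 2.05892 × cos(201.87°) = -1.91074
y = ρ sin φ = 2.05892 × sin(201.87°) = -0.76695

-1.911 -0.767 1.481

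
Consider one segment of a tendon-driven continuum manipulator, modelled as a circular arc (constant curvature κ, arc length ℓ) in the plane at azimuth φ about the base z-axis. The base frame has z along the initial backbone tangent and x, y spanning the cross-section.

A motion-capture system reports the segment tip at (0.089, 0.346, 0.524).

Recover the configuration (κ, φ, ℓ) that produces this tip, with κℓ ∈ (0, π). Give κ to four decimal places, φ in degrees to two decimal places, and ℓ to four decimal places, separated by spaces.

1.7765 75.57 0.6737

ρ = √(x²+y²) = √(0.089² + 0.346²) = 0.35726
φ = atan2(y, x) mod 360° = atan2(0.346, 0.089) = 75.5748°
|p|² = ρ² + z² = 0.35726² + 0.524² = 0.40221
κ = 2ρ / |p|² = 2×0.35726 / 0.40221 = 1.77649
θ = 2·atan2(ρ, z) = 2·atan2(0.35726, 0.524) = 1.19681 rad
ℓ = θ/κ = 1.19681/1.77649 = 0.67370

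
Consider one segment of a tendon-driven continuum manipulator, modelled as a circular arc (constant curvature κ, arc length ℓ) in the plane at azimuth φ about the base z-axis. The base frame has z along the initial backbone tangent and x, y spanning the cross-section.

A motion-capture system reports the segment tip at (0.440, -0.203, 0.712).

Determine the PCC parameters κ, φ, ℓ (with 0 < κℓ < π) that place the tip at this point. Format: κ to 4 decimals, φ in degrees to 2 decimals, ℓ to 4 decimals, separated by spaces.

ρ = √(x²+y²) = √(0.440² + -0.203²) = 0.48457
φ = atan2(y, x) mod 360° = atan2(-0.203, 0.440) = 335.2331°
|p|² = ρ² + z² = 0.48457² + 0.712² = 0.74175
κ = 2ρ / |p|² = 2×0.48457 / 0.74175 = 1.30656
θ = 2·atan2(ρ, z) = 2·atan2(0.48457, 0.712) = 1.19514 rad
ℓ = θ/κ = 1.19514/1.30656 = 0.91473

1.3066 335.23 0.9147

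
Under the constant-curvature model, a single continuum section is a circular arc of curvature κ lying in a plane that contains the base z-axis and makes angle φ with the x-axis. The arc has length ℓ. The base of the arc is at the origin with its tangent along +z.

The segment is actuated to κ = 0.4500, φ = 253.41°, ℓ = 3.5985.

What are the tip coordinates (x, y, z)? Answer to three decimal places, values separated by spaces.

-0.665 -2.233 2.220

θ = κ·ℓ = 0.4500 × 3.5985 = 1.61933 rad
ρ = (1 − cos θ)/κ = (1 − -0.04851)/0.4500 = 2.33002
z = sin θ / κ = 0.99882/0.4500 = 2.21961
x = ρ cos φ = 2.33002 × cos(253.41°) = -0.66527
y = ρ sin φ = 2.33002 × sin(253.41°) = -2.23303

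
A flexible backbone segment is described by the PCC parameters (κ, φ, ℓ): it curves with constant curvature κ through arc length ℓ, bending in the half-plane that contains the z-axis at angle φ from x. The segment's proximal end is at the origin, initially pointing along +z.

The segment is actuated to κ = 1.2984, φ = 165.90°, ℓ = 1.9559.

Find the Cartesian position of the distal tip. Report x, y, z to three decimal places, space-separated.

θ = κ·ℓ = 1.2984 × 1.9559 = 2.53954 rad
ρ = (1 − cos θ)/κ = (1 − -0.82418)/1.2984 = 1.40494
z = sin θ / κ = 0.56633/1.2984 = 0.43618
x = ρ cos φ = 1.40494 × cos(165.90°) = -1.36261
y = ρ sin φ = 1.40494 × sin(165.90°) = 0.34226

-1.363 0.342 0.436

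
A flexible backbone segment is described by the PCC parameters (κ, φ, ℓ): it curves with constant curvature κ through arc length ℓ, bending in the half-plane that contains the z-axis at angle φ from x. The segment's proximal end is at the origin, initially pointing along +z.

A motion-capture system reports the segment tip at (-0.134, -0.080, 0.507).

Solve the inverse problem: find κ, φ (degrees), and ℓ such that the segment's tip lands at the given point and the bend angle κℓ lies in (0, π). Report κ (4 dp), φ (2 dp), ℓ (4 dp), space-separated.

1.1092 210.84 0.5384

ρ = √(x²+y²) = √(-0.134² + -0.080²) = 0.15606
φ = atan2(y, x) mod 360° = atan2(-0.080, -0.134) = 210.8378°
|p|² = ρ² + z² = 0.15606² + 0.507² = 0.28141
κ = 2ρ / |p|² = 2×0.15606 / 0.28141 = 1.10918
θ = 2·atan2(ρ, z) = 2·atan2(0.15606, 0.507) = 0.59723 rad
ℓ = θ/κ = 0.59723/1.10918 = 0.53844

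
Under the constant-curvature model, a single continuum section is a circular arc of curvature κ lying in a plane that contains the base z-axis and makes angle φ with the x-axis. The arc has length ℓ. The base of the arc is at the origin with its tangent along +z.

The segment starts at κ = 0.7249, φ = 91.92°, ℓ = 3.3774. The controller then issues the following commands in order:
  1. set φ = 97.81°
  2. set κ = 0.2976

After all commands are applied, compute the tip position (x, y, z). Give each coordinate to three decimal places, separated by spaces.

initial: κ=0.7249, φ=91.92°, ℓ=3.3774
cmd 1: set φ=97.81° → (κ,φ,ℓ)=(0.7249,97.81°,3.3774) → tip=(-0.3316,2.4179,0.8816)
cmd 2: set κ=0.2976 → (κ,φ,ℓ)=(0.2976,97.81°,3.3774) → tip=(-0.2119,1.5447,2.8368)

-0.212 1.545 2.837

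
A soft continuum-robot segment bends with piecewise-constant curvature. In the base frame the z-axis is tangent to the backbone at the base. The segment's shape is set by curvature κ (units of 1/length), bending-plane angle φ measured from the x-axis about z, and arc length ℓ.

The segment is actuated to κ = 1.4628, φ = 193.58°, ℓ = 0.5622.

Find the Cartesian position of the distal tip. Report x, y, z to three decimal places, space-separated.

θ = κ·ℓ = 1.4628 × 0.5622 = 0.82239 rad
ρ = (1 − cos θ)/κ = (1 − 0.68047)/1.4628 = 0.21843
z = sin θ / κ = 0.73277/1.4628 = 0.50094
x = ρ cos φ = 0.21843 × cos(193.58°) = -0.21233
y = ρ sin φ = 0.21843 × sin(193.58°) = -0.05129

-0.212 -0.051 0.501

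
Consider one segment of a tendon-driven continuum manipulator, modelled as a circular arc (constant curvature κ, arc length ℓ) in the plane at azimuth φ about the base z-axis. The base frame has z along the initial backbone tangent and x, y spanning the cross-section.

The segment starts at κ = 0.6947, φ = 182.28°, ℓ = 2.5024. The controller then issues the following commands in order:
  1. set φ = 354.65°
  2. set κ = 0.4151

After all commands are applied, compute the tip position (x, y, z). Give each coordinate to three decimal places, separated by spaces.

initial: κ=0.6947, φ=182.28°, ℓ=2.5024
cmd 1: set φ=354.65° → (κ,φ,ℓ)=(0.6947,354.65°,2.5024) → tip=(1.6723,-0.1566,1.4193)
cmd 2: set κ=0.4151 → (κ,φ,ℓ)=(0.4151,354.65°,2.5024) → tip=(1.1818,-0.1107,2.0761)

1.182 -0.111 2.076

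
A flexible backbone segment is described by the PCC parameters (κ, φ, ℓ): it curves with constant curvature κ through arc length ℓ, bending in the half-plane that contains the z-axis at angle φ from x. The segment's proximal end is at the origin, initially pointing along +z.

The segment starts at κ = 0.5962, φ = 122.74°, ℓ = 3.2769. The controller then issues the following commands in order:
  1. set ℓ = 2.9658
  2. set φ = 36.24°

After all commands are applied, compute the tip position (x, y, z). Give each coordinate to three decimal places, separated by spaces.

1.618 1.186 1.645

initial: κ=0.5962, φ=122.74°, ℓ=3.2769
cmd 1: set ℓ=2.9658 → (κ,φ,ℓ)=(0.5962,122.74°,2.9658) → tip=(-1.0850,1.6875,1.6447)
cmd 2: set φ=36.24° → (κ,φ,ℓ)=(0.5962,36.24°,2.9658) → tip=(1.6181,1.1860,1.6447)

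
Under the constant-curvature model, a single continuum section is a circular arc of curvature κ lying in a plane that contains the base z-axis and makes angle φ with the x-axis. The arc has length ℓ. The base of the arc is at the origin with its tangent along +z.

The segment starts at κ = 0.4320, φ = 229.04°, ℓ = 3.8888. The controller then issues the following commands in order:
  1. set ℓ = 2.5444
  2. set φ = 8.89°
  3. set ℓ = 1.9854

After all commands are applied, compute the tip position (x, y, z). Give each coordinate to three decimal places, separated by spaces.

initial: κ=0.4320, φ=229.04°, ℓ=3.8888
cmd 1: set ℓ=2.5444 → (κ,φ,ℓ)=(0.4320,229.04°,2.5444) → tip=(-0.8280,-0.9539,2.0621)
cmd 2: set φ=8.89° → (κ,φ,ℓ)=(0.4320,8.89°,2.5444) → tip=(1.2480,0.1952,2.0621)
cmd 3: set ℓ=1.9854 → (κ,φ,ℓ)=(0.4320,8.89°,1.9854) → tip=(0.7909,0.1237,1.7508)

0.791 0.124 1.751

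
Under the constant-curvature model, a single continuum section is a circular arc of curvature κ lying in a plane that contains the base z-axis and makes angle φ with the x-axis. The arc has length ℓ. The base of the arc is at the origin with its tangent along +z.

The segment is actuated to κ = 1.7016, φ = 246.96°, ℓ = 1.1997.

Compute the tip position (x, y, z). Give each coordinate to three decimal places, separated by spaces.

-0.334 -0.786 0.524

θ = κ·ℓ = 1.7016 × 1.1997 = 2.04141 rad
ρ = (1 − cos θ)/κ = (1 − -0.45343)/1.7016 = 0.85416
z = sin θ / κ = 0.89129/1.7016 = 0.52380
x = ρ cos φ = 0.85416 × cos(246.96°) = -0.33429
y = ρ sin φ = 0.85416 × sin(246.96°) = -0.78602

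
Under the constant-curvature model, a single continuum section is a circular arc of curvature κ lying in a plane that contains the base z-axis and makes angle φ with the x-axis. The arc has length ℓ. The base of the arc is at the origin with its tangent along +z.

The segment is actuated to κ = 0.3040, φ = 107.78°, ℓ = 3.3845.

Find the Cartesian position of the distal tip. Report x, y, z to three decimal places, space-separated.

θ = κ·ℓ = 0.3040 × 3.3845 = 1.02889 rad
ρ = (1 − cos θ)/κ = (1 − 0.51577)/0.3040 = 1.59286
z = sin θ / κ = 0.85673/0.3040 = 2.81818
x = ρ cos φ = 1.59286 × cos(107.78°) = -0.48640
y = ρ sin φ = 1.59286 × sin(107.78°) = 1.51677

-0.486 1.517 2.818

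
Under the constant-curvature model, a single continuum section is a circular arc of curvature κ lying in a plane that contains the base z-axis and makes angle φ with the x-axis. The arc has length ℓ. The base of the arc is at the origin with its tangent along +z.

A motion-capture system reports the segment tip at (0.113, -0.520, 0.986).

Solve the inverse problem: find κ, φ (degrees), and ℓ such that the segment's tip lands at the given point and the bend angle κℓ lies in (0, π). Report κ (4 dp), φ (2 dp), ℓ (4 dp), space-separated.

ρ = √(x²+y²) = √(0.113² + -0.520²) = 0.53214
φ = atan2(y, x) mod 360° = atan2(-0.520, 0.113) = 282.2602°
|p|² = ρ² + z² = 0.53214² + 0.986² = 1.25536
κ = 2ρ / |p|² = 2×0.53214 / 1.25536 = 0.84778
θ = 2·atan2(ρ, z) = 2·atan2(0.53214, 0.986) = 0.98979 rad
ℓ = θ/κ = 0.98979/0.84778 = 1.16751

0.8478 282.26 1.1675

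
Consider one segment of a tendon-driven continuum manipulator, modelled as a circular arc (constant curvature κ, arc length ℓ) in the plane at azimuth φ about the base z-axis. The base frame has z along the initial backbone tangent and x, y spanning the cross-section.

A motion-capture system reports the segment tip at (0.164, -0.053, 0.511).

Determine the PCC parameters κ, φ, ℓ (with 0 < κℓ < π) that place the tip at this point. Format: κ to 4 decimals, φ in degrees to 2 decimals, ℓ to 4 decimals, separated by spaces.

1.1853 342.09 0.5489

ρ = √(x²+y²) = √(0.164² + -0.053²) = 0.17235
φ = atan2(y, x) mod 360° = atan2(-0.053, 0.164) = 342.0907°
|p|² = ρ² + z² = 0.17235² + 0.511² = 0.29083
κ = 2ρ / |p|² = 2×0.17235 / 0.29083 = 1.18525
θ = 2·atan2(ρ, z) = 2·atan2(0.17235, 0.511) = 0.65060 rad
ℓ = θ/κ = 0.65060/1.18525 = 0.54891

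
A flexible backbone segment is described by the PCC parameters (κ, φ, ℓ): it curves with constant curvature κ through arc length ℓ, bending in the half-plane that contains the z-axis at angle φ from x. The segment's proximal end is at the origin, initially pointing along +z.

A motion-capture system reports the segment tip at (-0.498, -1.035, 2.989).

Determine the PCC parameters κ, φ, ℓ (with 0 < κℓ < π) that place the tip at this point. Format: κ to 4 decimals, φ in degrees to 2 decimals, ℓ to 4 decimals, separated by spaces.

0.2240 244.31 3.2751

ρ = √(x²+y²) = √(-0.498² + -1.035²) = 1.14858
φ = atan2(y, x) mod 360° = atan2(-1.035, -0.498) = 244.3050°
|p|² = ρ² + z² = 1.14858² + 2.989² = 10.25335
κ = 2ρ / |p|² = 2×1.14858 / 10.25335 = 0.22404
θ = 2·atan2(ρ, z) = 2·atan2(1.14858, 2.989) = 0.73374 rad
ℓ = θ/κ = 0.73374/0.22404 = 3.27506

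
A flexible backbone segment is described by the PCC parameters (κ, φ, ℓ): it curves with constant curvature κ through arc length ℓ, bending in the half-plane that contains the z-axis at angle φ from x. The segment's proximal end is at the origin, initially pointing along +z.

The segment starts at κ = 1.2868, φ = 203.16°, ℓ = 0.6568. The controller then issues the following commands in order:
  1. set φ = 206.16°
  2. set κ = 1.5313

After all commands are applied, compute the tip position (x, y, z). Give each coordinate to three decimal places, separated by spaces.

-0.272 -0.134 0.552

initial: κ=1.2868, φ=203.16°, ℓ=0.6568
cmd 1: set φ=206.16° → (κ,φ,ℓ)=(1.2868,206.16°,0.6568) → tip=(-0.2346,-0.1153,0.5814)
cmd 2: set κ=1.5313 → (κ,φ,ℓ)=(1.5313,206.16°,0.6568) → tip=(-0.2723,-0.1337,0.5515)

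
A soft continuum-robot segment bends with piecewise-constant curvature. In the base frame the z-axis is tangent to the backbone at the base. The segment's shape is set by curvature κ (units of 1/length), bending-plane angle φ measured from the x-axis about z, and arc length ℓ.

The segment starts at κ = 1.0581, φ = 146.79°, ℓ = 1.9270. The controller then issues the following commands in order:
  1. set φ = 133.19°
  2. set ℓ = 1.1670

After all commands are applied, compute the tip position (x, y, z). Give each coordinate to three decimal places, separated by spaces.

-0.434 0.462 0.892

initial: κ=1.0581, φ=146.79°, ℓ=1.9270
cmd 1: set φ=133.19° → (κ,φ,ℓ)=(1.0581,133.19°,1.9270) → tip=(-0.9387,1.0000,0.8434)
cmd 2: set ℓ=1.1670 → (κ,φ,ℓ)=(1.0581,133.19°,1.1670) → tip=(-0.4336,0.4619,0.8922)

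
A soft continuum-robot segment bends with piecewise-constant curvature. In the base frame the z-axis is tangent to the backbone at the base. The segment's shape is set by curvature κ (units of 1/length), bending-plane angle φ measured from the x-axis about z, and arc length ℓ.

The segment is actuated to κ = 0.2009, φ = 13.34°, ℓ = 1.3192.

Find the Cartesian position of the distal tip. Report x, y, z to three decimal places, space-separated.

0.169 0.040 1.304

θ = κ·ℓ = 0.2009 × 1.3192 = 0.26503 rad
ρ = (1 − cos θ)/κ = (1 − 0.96509)/0.2009 = 0.17379
z = sin θ / κ = 0.26194/0.2009 = 1.30381
x = ρ cos φ = 0.17379 × cos(13.34°) = 0.16910
y = ρ sin φ = 0.17379 × sin(13.34°) = 0.04010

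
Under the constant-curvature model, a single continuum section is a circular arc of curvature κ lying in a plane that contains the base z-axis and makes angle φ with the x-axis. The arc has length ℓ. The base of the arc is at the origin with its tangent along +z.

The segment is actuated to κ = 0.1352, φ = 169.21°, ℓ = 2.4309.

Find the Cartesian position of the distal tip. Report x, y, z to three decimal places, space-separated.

θ = κ·ℓ = 0.1352 × 2.4309 = 0.32866 rad
ρ = (1 − cos θ)/κ = (1 − 0.94648)/0.1352 = 0.39588
z = sin θ / κ = 0.32277/0.1352 = 2.38737
x = ρ cos φ = 0.39588 × cos(169.21°) = -0.38888
y = ρ sin φ = 0.39588 × sin(169.21°) = 0.07411

-0.389 0.074 2.387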